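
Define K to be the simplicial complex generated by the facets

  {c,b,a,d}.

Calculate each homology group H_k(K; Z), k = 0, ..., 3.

H_0 ≅ Z,  H_1 = 0,  H_2 = 0,  H_3 = 0.

We work with the vertex ordering a < b < c < d. The simplices of K, each written with vertices in increasing order, are:

  0-simplices (4): a, b, c, d
  1-simplices (6): ab, ac, ad, bc, bd, cd
  2-simplices (4): abc, abd, acd, bcd
  3-simplices (1): abcd

giving chain groups C_0 ≅ Z^4, C_1 ≅ Z^6, C_2 ≅ Z^4, C_3 ≅ Z^1.

Boundary ∂_1: C_1 → C_0 maps an edge to its endpoints' difference, ∂[p,q] = q − p. For instance
  ∂ab = b − a.
This gives a 4×6 integer matrix of rank 3; reducing to Smith normal form yields diagonal entries (1,1,1).

The boundary map ∂_2: C_2 → C_1 acts by ∂[p,q,r] = [q,r] − [p,r] + [p,q]. For instance
  ∂abd = bd − ad + ab,
  ∂abc = bc − ac + ab.
As a 6×4 matrix over Z this has rank 3, with invariant factors (1,1,1).

The boundary map ∂_3: C_3 → C_2 sends each 3-simplex σ to the alternating sum Σ_i (−1)^i (σ with its i-th vertex removed). For instance
  ∂abcd = bcd − acd + abd − abc.
The resulting 4×1 matrix has rank 1, and its Smith normal form has invariant factors (1).

Now H_k = ker ∂_k / im ∂_{k+1}, so:

  H_0: rank C_0 − rank ∂_1 = 4 − 3 = 1, and the invariant factors of ∂_1 are all 1, so H_0 ≅ Z.
  H_1: rank ker ∂_1 − rank ∂_2 = (6 − 3) − 3 = 0, and the invariant factors of ∂_2 are all 1, so H_1 ≅ 0.
  H_2: rank ker ∂_2 − rank ∂_3 = (4 − 3) − 1 = 0, and the invariant factors of ∂_3 are all 1, so H_2 ≅ 0.
  H_3: rank ker ∂_3 − rank ∂_4 = (1 − 1) − 0 = 0, and there is no ∂_4, so H_3 ≅ 0.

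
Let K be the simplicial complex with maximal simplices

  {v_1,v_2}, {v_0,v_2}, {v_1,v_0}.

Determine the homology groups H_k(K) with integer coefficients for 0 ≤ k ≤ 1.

H_0 ≅ Z,  H_1 ≅ Z.

Fix the vertex order v_0 < v_1 < v_2 and write every simplex with vertices in increasing order. Then dim K = 1 and the simplices of K are:

  0-simplices (3): [v_0], [v_1], [v_2]
  1-simplices (3): [v_0,v_1], [v_0,v_2], [v_1,v_2]

giving chain groups C_0 ≅ Z^3, C_1 ≅ Z^3.

The boundary map ∂_1: C_1 → C_0 maps an edge to its endpoints' difference, ∂[p,q] = q − p. For instance
  ∂[v_0,v_1] = [v_1] − [v_0].
The 3×3 boundary matrix has rank 2 and Smith normal form diag(1,1).

Reading off H_k = ker ∂_k / im ∂_{k+1}:

  H_0: rank C_0 − rank ∂_1 = 3 − 2 = 1, and the invariant factors of ∂_1 are all 1, so H_0 ≅ Z.
  H_1: rank ker ∂_1 − rank ∂_2 = (3 − 2) − 0 = 1, and there is no ∂_2, so H_1 ≅ Z.

(K is a triangulation of the circle S^1.)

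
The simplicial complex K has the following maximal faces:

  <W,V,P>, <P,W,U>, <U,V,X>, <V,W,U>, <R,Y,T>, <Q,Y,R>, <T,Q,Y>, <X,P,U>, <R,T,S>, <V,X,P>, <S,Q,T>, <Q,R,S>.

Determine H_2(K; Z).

H_2 ≅ Z^2.

Fix the vertex order P < Q < R < S < T < U < V < W < X < Y and write every simplex with vertices in increasing order. Then dim K = 2 and the simplices of K are:

  0-simplices (10): P, Q, R, S, T, U, V, W, X, Y
  1-simplices (18): PU, PV, PW, PX, QR, QS, QT, QY, RS, RT, RY, ST, TY, UV, UW, UX, VW, VX
  2-simplices (12): PUW, PUX, PVW, PVX, QRS, QRY, QST, QTY, RST, RTY, UVW, UVX

Hence C_0 ≅ Z^10, C_1 ≅ Z^18, C_2 ≅ Z^12.

∂_1: C_1 → C_0 sends each edge [p,q] (with p < q) to q − p.
The 10×18 boundary matrix has rank 8 and Smith normal form diag(1,1,1,1,1,1,1,1).

Boundary ∂_2: C_2 → C_1 sends each 2-simplex [p,q,r] to [q,r] − [p,r] + [p,q]. For instance
  ∂UVX = VX − UX + UV,
  ∂PVX = VX − PX + PV.
This gives a 18×12 integer matrix of rank 10; reducing to Smith normal form yields diagonal entries (1,1,1,1,1,1,1,1,1,1).

From H_k ≅ ker(∂_k) / im(∂_{k+1}) we obtain:

  H_2: rank ker ∂_2 − rank ∂_3 = (12 − 10) − 0 = 2, and there is no ∂_3, so H_2 ≅ Z^2.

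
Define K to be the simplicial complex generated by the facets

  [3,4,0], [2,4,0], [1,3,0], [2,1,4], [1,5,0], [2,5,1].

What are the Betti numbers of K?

b_0 = 1, b_1 = 1, b_2 = 0.

Take the total order 0 < 1 < 2 < 3 < 4 < 5 on the vertex set. Then K (dimension 2) consists of the simplices:

  0-simplices (6): [0], [1], [2], [3], [4], [5]
  1-simplices (12): [0,1], [0,2], [0,3], [0,4], [0,5], [1,2], [1,3], [1,4], [1,5], [2,4], [2,5], [3,4]
  2-simplices (6): [0,1,3], [0,1,5], [0,2,4], [0,3,4], [1,2,4], [1,2,5]

Hence C_0 ≅ Z^6, C_1 ≅ Z^12, C_2 ≅ Z^6.

Boundary ∂_1: C_1 → C_0 sends each edge [p,q] (with p < q) to q − p. For instance
  ∂[1,5] = [5] − [1].
This gives a 6×12 integer matrix of rank 5; reducing to Smith normal form yields diagonal entries (1,1,1,1,1).

Boundary ∂_2: C_2 → C_1 acts by ∂[p,q,r] = [q,r] − [p,r] + [p,q]. For instance
  ∂[0,3,4] = [3,4] − [0,4] + [0,3],
  ∂[0,1,3] = [1,3] − [0,3] + [0,1].
The resulting 12×6 matrix has rank 6, and its Smith normal form has invariant factors (1,1,1,1,1,1).

From H_k ≅ ker(∂_k) / im(∂_{k+1}) we obtain:

  H_0: rank C_0 − rank ∂_1 = 6 − 5 = 1, and the invariant factors of ∂_1 are all 1, so H_0 ≅ Z.
  H_1: rank ker ∂_1 − rank ∂_2 = (12 − 5) − 6 = 1, and the invariant factors of ∂_2 are all 1, so H_1 ≅ Z.
  H_2: rank ker ∂_2 − rank ∂_3 = (6 − 6) − 0 = 0, and there is no ∂_3, so H_2 ≅ 0.

As a check, the Euler characteristic is 6 − 12 + 6 = 0, which agrees with 1 − 1 + 0 = 0.
(K is a triangulation of the cylinder S^1 x I.)

Hence the Betti numbers are b_0 = 1, b_1 = 1, b_2 = 0.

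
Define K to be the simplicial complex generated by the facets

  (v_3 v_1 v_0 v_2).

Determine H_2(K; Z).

K has 4 vertices, 6 edges, 4 triangles, 1 3-simplex.
rank ∂_2 = 3, rank ∂_3 = 1 ⇒ b_2 = 4 − 3 − 1 = 0; all invariant factors of ∂_3 are 1 so no torsion. So H_2 = 0.

H_2 ≅ 0.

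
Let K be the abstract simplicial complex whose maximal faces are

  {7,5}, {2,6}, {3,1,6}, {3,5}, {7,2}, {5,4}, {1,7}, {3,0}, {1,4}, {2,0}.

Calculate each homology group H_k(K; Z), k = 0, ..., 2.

We work with the vertex ordering 0 < 1 < 2 < 3 < 4 < 5 < 6 < 7. The simplices of K, each written with vertices in increasing order, are:

  0-simplices (8): [0], [1], [2], [3], [4], [5], [6], [7]
  1-simplices (12): [0,2], [0,3], [1,3], [1,4], [1,6], [1,7], [2,6], [2,7], [3,5], [3,6], [4,5], [5,7]
  2-simplices (1): [1,3,6]

so the chain groups are C_0 ≅ Z^8, C_1 ≅ Z^12, C_2 ≅ Z^1.

∂_1: C_1 → C_0 sends each edge [p,q] (with p < q) to q − p.
As a 8×12 matrix over Z this has rank 7, with invariant factors (1,1,1,1,1,1,1).

The boundary map ∂_2: C_2 → C_1 sends each 2-simplex [p,q,r] to [q,r] − [p,r] + [p,q]. For instance
  ∂[1,3,6] = [3,6] − [1,6] + [1,3].
The 12×1 boundary matrix has rank 1 and Smith normal form diag(1).

Now H_k = ker ∂_k / im ∂_{k+1}, so:

  H_0: rank C_0 − rank ∂_1 = 8 − 7 = 1, and the invariant factors of ∂_1 are all 1, so H_0 = Z.
  H_1: rank ker ∂_1 − rank ∂_2 = (12 − 7) − 1 = 4, and the invariant factors of ∂_2 are all 1, so H_1 = Z^4.
  H_2: rank ker ∂_2 − rank ∂_3 = (1 − 1) − 0 = 0, and there is no ∂_3, so H_2 = 0.

H_0 ≅ Z,  H_1 ≅ Z^4,  H_2 = 0.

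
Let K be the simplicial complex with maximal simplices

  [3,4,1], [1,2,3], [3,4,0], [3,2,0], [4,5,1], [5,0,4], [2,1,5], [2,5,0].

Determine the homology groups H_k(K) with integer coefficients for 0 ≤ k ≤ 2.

Order the vertices as 0 < 1 < 2 < 3 < 4 < 5. Listing each simplex with vertices in this order, K has dimension 2 with simplices:

  0-simplices (6): [0], [1], [2], [3], [4], [5]
  1-simplices (12): [0,2], [0,3], [0,4], [0,5], [1,2], [1,3], [1,4], [1,5], [2,3], [2,5], [3,4], [4,5]
  2-simplices (8): [0,2,3], [0,2,5], [0,3,4], [0,4,5], [1,2,3], [1,2,5], [1,3,4], [1,4,5]

so the chain groups are C_0 ≅ Z^6, C_1 ≅ Z^12, C_2 ≅ Z^8.

The boundary map ∂_1: C_1 → C_0 maps an edge to its endpoints' difference, ∂[p,q] = q − p. For instance
  ∂[1,5] = [5] − [1].
The resulting 6×12 matrix has rank 5, and its Smith normal form has invariant factors (1,1,1,1,1).

Boundary ∂_2: C_2 → C_1 maps a triangle to the signed sum of its edges. For instance
  ∂[1,4,5] = [4,5] − [1,5] + [1,4],
  ∂[0,3,4] = [3,4] − [0,4] + [0,3].
The 12×8 boundary matrix has rank 7 and Smith normal form diag(1,1,1,1,1,1,1).

Now H_k = ker ∂_k / im ∂_{k+1}, so:

  H_0: rank C_0 − rank ∂_1 = 6 − 5 = 1, and the invariant factors of ∂_1 are all 1, so H_0 ≅ Z.
  H_1: rank ker ∂_1 − rank ∂_2 = (12 − 5) − 7 = 0, and the invariant factors of ∂_2 are all 1, so H_1 ≅ 0.
  H_2: rank ker ∂_2 − rank ∂_3 = (8 − 7) − 0 = 1, and there is no ∂_3, so H_2 ≅ Z.

H_0 ≅ Z,  H_1 = 0,  H_2 ≅ Z.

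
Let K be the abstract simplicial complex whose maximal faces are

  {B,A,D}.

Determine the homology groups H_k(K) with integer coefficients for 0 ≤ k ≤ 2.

H_0 = Z,  H_1 = 0,  H_2 = 0.

We work with the vertex ordering A < B < D. The simplices of K, each written with vertices in increasing order, are:

  0-simplices (3): A, B, D
  1-simplices (3): AB, AD, BD
  2-simplices (1): ABD

so the chain groups are C_0 ≅ Z^3, C_1 ≅ Z^3, C_2 ≅ Z^1.

Boundary ∂_1: C_1 → C_0 sends each edge [p,q] (with p < q) to q − p.
As a 3×3 matrix over Z this has rank 2, with invariant factors (1,1).

Boundary ∂_2: C_2 → C_1 maps a triangle to the signed sum of its edges. For instance
  ∂ABD = BD − AD + AB.
The 3×1 boundary matrix has rank 1 and Smith normal form diag(1).

Computing H_k = (kernel of ∂_k) / (image of ∂_{k+1}):

  H_0: rank C_0 − rank ∂_1 = 3 − 2 = 1, and the invariant factors of ∂_1 are all 1, so H_0 ≅ Z.
  H_1: rank ker ∂_1 − rank ∂_2 = (3 − 2) − 1 = 0, and the invariant factors of ∂_2 are all 1, so H_1 ≅ 0.
  H_2: rank ker ∂_2 − rank ∂_3 = (1 − 1) − 0 = 0, and there is no ∂_3, so H_2 ≅ 0.

(K is a triangulation of the 2-simplex.)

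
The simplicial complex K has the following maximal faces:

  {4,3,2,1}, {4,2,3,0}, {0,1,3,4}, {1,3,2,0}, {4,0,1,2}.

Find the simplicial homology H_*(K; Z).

Take the total order 0 < 1 < 2 < 3 < 4 on the vertex set. Then K (dimension 3) consists of the simplices:

  0-simplices (5): [0], [1], [2], [3], [4]
  1-simplices (10): [0,1], [0,2], [0,3], [0,4], [1,2], [1,3], [1,4], [2,3], [2,4], [3,4]
  2-simplices (10): [0,1,2], [0,1,3], [0,1,4], [0,2,3], [0,2,4], [0,3,4], [1,2,3], [1,2,4], [1,3,4], [2,3,4]
  3-simplices (5): [0,1,2,3], [0,1,2,4], [0,1,3,4], [0,2,3,4], [1,2,3,4]

Hence C_0 ≅ Z^5, C_1 ≅ Z^10, C_2 ≅ Z^10, C_3 ≅ Z^5.

The boundary map ∂_1: C_1 → C_0 maps an edge to its endpoints' difference, ∂[p,q] = q − p. For instance
  ∂[2,4] = [4] − [2].
The 5×10 boundary matrix has rank 4 and Smith normal form diag(1,1,1,1).

The boundary map ∂_2: C_2 → C_1 acts by ∂[p,q,r] = [q,r] − [p,r] + [p,q]. For instance
  ∂[1,2,4] = [2,4] − [1,4] + [1,2],
  ∂[0,2,3] = [2,3] − [0,3] + [0,2].
As a 10×10 matrix over Z this has rank 6, with invariant factors (1,1,1,1,1,1).

∂_3: C_3 → C_2 sends each 3-simplex σ to the alternating sum Σ_i (−1)^i (σ with its i-th vertex removed). For instance
  ∂[0,2,3,4] = [2,3,4] − [0,3,4] + [0,2,4] − [0,2,3],
  ∂[0,1,3,4] = [1,3,4] − [0,3,4] + [0,1,4] − [0,1,3].
The resulting 10×5 matrix has rank 4, and its Smith normal form has invariant factors (1,1,1,1).

From H_k ≅ ker(∂_k) / im(∂_{k+1}) we obtain:

  H_0: rank C_0 − rank ∂_1 = 5 − 4 = 1, and the invariant factors of ∂_1 are all 1, so H_0 ≅ Z.
  H_1: rank ker ∂_1 − rank ∂_2 = (10 − 4) − 6 = 0, and the invariant factors of ∂_2 are all 1, so H_1 ≅ 0.
  H_2: rank ker ∂_2 − rank ∂_3 = (10 − 6) − 4 = 0, and the invariant factors of ∂_3 are all 1, so H_2 ≅ 0.
  H_3: rank ker ∂_3 − rank ∂_4 = (5 − 4) − 0 = 1, and there is no ∂_4, so H_3 ≅ Z.

H_0 ≅ Z,  H_1 = 0,  H_2 = 0,  H_3 ≅ Z.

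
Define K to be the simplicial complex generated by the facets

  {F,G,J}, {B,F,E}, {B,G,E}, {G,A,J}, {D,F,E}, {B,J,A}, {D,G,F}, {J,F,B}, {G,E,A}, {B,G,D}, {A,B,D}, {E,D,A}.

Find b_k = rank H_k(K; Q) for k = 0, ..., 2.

b_0 = 1, b_1 = 0, b_2 = 0.

Take the total order A < B < D < E < F < G < J on the vertex set. Then K (dimension 2) consists of the simplices:

  0-simplices (7): A, B, D, E, F, G, J
  1-simplices (18): AB, AD, AE, AG, AJ, BD, BE, BF, BG, BJ, DE, DF, DG, EF, EG, FG, FJ, GJ
  2-simplices (12): ABD, ABJ, ADE, AEG, AGJ, BDG, BEF, BEG, BFJ, DEF, DFG, FGJ

Hence C_0 ≅ Z^7, C_1 ≅ Z^18, C_2 ≅ Z^12.

The boundary map ∂_1: C_1 → C_0 is given by ∂[p,q] = [q] − [p]. For instance
  ∂BJ = J − B.
The resulting 7×18 matrix has rank 6, and its Smith normal form has invariant factors (1,1,1,1,1,1).

∂_2: C_2 → C_1 maps a triangle to the signed sum of its edges. For instance
  ∂DFG = FG − DG + DF,
  ∂ADE = DE − AE + AD.
The resulting 18×12 matrix has rank 12, and its Smith normal form has invariant factors (1,1,1,1,1,1,1,1,1,1,1,2).

From H_k ≅ ker(∂_k) / im(∂_{k+1}) we obtain:

  H_0: rank C_0 − rank ∂_1 = 7 − 6 = 1, and the invariant factors of ∂_1 are all 1, so H_0 ≅ Z.
  H_1: rank ker ∂_1 − rank ∂_2 = (18 − 6) − 12 = 0, and ∂_2 has invariant factor 2 > 1, so H_1 ≅ Z/2.
  H_2: rank ker ∂_2 − rank ∂_3 = (12 − 12) − 0 = 0, and there is no ∂_3, so H_2 ≅ 0.

(K is a triangulation of the real projective plane RP^2.)

Hence the Betti numbers are b_0 = 1, b_1 = 0, b_2 = 0.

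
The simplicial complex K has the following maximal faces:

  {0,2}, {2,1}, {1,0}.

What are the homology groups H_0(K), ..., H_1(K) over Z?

Take the total order 0 < 1 < 2 on the vertex set. Then K (dimension 1) consists of the simplices:

  0-simplices (3): [0], [1], [2]
  1-simplices (3): [0,1], [0,2], [1,2]

Hence C_0 ≅ Z^3, C_1 ≅ Z^3.

Boundary ∂_1: C_1 → C_0 sends each edge [p,q] (with p < q) to q − p. For instance
  ∂[0,1] = [1] − [0].
The resulting 3×3 matrix has rank 2, and its Smith normal form has invariant factors (1,1).

From H_k ≅ ker(∂_k) / im(∂_{k+1}) we obtain:

  H_0: rank C_0 − rank ∂_1 = 3 − 2 = 1, and the invariant factors of ∂_1 are all 1, so H_0 = Z.
  H_1: rank ker ∂_1 − rank ∂_2 = (3 − 2) − 0 = 1, and there is no ∂_2, so H_1 = Z.

As a check, the Euler characteristic is 3 − 3 = 0, which agrees with 1 − 1 = 0.
(K is a triangulation of the circle S^1.)

H_0 ≅ Z,  H_1 ≅ Z.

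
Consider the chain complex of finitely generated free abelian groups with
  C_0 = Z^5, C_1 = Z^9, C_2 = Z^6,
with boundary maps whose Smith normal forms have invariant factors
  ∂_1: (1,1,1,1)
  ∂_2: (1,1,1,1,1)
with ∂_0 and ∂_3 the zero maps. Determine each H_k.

H_0: b_0 = 5 − 0 − 4 = 1; torsion from ∂_1 factors > 1: none. So H_0 ≅ Z.
H_1: b_1 = 9 − 4 − 5 = 0; torsion from ∂_2 factors > 1: none. So H_1 ≅ 0.
H_2: b_2 = 6 − 5 − 0 = 1; torsion from ∂_3 factors > 1: none. So H_2 ≅ Z.

H_0 ≅ Z,  H_1 = 0,  H_2 ≅ Z.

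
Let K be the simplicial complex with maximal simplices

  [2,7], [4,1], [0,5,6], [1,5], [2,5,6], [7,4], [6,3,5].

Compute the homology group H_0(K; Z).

Fix the vertex order 0 < 1 < 2 < 3 < 4 < 5 < 6 < 7 and write every simplex with vertices in increasing order. Then dim K = 2 and the simplices of K are:

  0-simplices (8): [0], [1], [2], [3], [4], [5], [6], [7]
  1-simplices (11): [0,5], [0,6], [1,4], [1,5], [2,5], [2,6], [2,7], [3,5], [3,6], [4,7], [5,6]
  2-simplices (3): [0,5,6], [2,5,6], [3,5,6]

giving chain groups C_0 ≅ Z^8, C_1 ≅ Z^11, C_2 ≅ Z^3.

The boundary map ∂_1: C_1 → C_0 maps an edge to its endpoints' difference, ∂[p,q] = q − p.
This gives a 8×11 integer matrix of rank 7; reducing to Smith normal form yields diagonal entries (1,1,1,1,1,1,1).

Boundary ∂_2: C_2 → C_1 acts by ∂[p,q,r] = [q,r] − [p,r] + [p,q]. For instance
  ∂[2,5,6] = [5,6] − [2,6] + [2,5],
  ∂[0,5,6] = [5,6] − [0,6] + [0,5].
The resulting 11×3 matrix has rank 3, and its Smith normal form has invariant factors (1,1,1).

From H_k ≅ ker(∂_k) / im(∂_{k+1}) we obtain:

  H_0: rank C_0 − rank ∂_1 = 8 − 7 = 1, and the invariant factors of ∂_1 are all 1, so H_0 ≅ Z.

H_0 ≅ Z.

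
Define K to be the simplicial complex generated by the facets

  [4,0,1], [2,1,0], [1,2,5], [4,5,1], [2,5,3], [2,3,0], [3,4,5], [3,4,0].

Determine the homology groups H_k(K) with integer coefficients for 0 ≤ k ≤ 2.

Order the vertices as 0 < 1 < 2 < 3 < 4 < 5. Listing each simplex with vertices in this order, K has dimension 2 with simplices:

  0-simplices (6): [0], [1], [2], [3], [4], [5]
  1-simplices (12): [0,1], [0,2], [0,3], [0,4], [1,2], [1,4], [1,5], [2,3], [2,5], [3,4], [3,5], [4,5]
  2-simplices (8): [0,1,2], [0,1,4], [0,2,3], [0,3,4], [1,2,5], [1,4,5], [2,3,5], [3,4,5]

so the chain groups are C_0 ≅ Z^6, C_1 ≅ Z^12, C_2 ≅ Z^8.

The boundary map ∂_1: C_1 → C_0 sends each edge [p,q] (with p < q) to q − p.
The 6×12 boundary matrix has rank 5 and Smith normal form diag(1,1,1,1,1).

The boundary map ∂_2: C_2 → C_1 sends each 2-simplex [p,q,r] to [q,r] − [p,r] + [p,q]. For instance
  ∂[0,1,2] = [1,2] − [0,2] + [0,1],
  ∂[2,3,5] = [3,5] − [2,5] + [2,3].
The 12×8 boundary matrix has rank 7 and Smith normal form diag(1,1,1,1,1,1,1).

Reading off H_k = ker ∂_k / im ∂_{k+1}:

  H_0: rank C_0 − rank ∂_1 = 6 − 5 = 1, and the invariant factors of ∂_1 are all 1, so H_0 = Z.
  H_1: rank ker ∂_1 − rank ∂_2 = (12 − 5) − 7 = 0, and the invariant factors of ∂_2 are all 1, so H_1 = 0.
  H_2: rank ker ∂_2 − rank ∂_3 = (8 − 7) − 0 = 1, and there is no ∂_3, so H_2 = Z.

(K is a triangulation of the 2-sphere S^2.)

H_0 ≅ Z,  H_1 = 0,  H_2 ≅ Z.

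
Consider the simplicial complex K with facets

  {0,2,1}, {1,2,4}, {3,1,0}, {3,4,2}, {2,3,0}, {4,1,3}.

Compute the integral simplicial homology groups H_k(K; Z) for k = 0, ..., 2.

H_0 = Z,  H_1 = 0,  H_2 = Z.

Order the vertices as 0 < 1 < 2 < 3 < 4. Listing each simplex with vertices in this order, K has dimension 2 with simplices:

  0-simplices (5): [0], [1], [2], [3], [4]
  1-simplices (9): [0,1], [0,2], [0,3], [1,2], [1,3], [1,4], [2,3], [2,4], [3,4]
  2-simplices (6): [0,1,2], [0,1,3], [0,2,3], [1,2,4], [1,3,4], [2,3,4]

Hence C_0 ≅ Z^5, C_1 ≅ Z^9, C_2 ≅ Z^6.

∂_1: C_1 → C_0 maps an edge to its endpoints' difference, ∂[p,q] = q − p. For instance
  ∂[0,2] = [2] − [0].
The resulting 5×9 matrix has rank 4, and its Smith normal form has invariant factors (1,1,1,1).

The boundary map ∂_2: C_2 → C_1 acts by ∂[p,q,r] = [q,r] − [p,r] + [p,q]. For instance
  ∂[2,3,4] = [3,4] − [2,4] + [2,3],
  ∂[1,3,4] = [3,4] − [1,4] + [1,3].
The resulting 9×6 matrix has rank 5, and its Smith normal form has invariant factors (1,1,1,1,1).

Reading off H_k = ker ∂_k / im ∂_{k+1}:

  H_0: rank C_0 − rank ∂_1 = 5 − 4 = 1, and the invariant factors of ∂_1 are all 1, so H_0 = Z.
  H_1: rank ker ∂_1 − rank ∂_2 = (9 − 4) − 5 = 0, and the invariant factors of ∂_2 are all 1, so H_1 = 0.
  H_2: rank ker ∂_2 − rank ∂_3 = (6 − 5) − 0 = 1, and there is no ∂_3, so H_2 = Z.

(K is a triangulation of the 2-sphere S^2.)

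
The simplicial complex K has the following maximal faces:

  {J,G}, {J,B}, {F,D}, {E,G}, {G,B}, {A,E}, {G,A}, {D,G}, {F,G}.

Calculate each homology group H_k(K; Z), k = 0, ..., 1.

We work with the vertex ordering A < B < D < E < F < G < J. The simplices of K, each written with vertices in increasing order, are:

  0-simplices (7): A, B, D, E, F, G, J
  1-simplices (9): AE, AG, BG, BJ, DF, DG, EG, FG, GJ

so the chain groups are C_0 ≅ Z^7, C_1 ≅ Z^9.

∂_1: C_1 → C_0 is given by ∂[p,q] = [q] − [p].
This gives a 7×9 integer matrix of rank 6; reducing to Smith normal form yields diagonal entries (1,1,1,1,1,1).

Computing H_k = (kernel of ∂_k) / (image of ∂_{k+1}):

  H_0: rank C_0 − rank ∂_1 = 7 − 6 = 1, and the invariant factors of ∂_1 are all 1, so H_0 ≅ Z.
  H_1: rank ker ∂_1 − rank ∂_2 = (9 − 6) − 0 = 3, and there is no ∂_2, so H_1 ≅ Z^3.

As a check, the Euler characteristic is 7 − 9 = -2, which agrees with 1 − 3 = -2.

H_0 ≅ Z,  H_1 ≅ Z^3.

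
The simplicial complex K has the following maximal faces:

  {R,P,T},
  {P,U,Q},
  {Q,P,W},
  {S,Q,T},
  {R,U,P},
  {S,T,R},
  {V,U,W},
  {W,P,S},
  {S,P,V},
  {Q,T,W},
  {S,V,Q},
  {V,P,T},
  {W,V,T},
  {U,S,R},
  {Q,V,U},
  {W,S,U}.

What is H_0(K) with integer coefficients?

We work with the vertex ordering P < Q < R < S < T < U < V < W. The simplices of K, each written with vertices in increasing order, are:

  0-simplices (8): P, Q, R, S, T, U, V, W
  1-simplices (24): PQ, PR, PS, PT, PU, PV, PW, QS, QT, QU, QV, QW, RS, RT, RU, ST, SU, SV, SW, TV, TW, UV, UW, VW
  2-simplices (16): PQU, PQW, PRT, PRU, PSV, PSW, PTV, QST, QSV, QTW, QUV, RST, RSU, SUW, TVW, UVW

Hence C_0 ≅ Z^8, C_1 ≅ Z^24, C_2 ≅ Z^16.

The boundary map ∂_1: C_1 → C_0 maps an edge to its endpoints' difference, ∂[p,q] = q − p. For instance
  ∂PT = T − P.
This gives a 8×24 integer matrix of rank 7; reducing to Smith normal form yields diagonal entries (1,1,1,1,1,1,1).

∂_2: C_2 → C_1 maps a triangle to the signed sum of its edges. For instance
  ∂UVW = VW − UW + UV,
  ∂QUV = UV − QV + QU.
As a 24×16 matrix over Z this has rank 15, with invariant factors (1,1,1,1,1,1,1,1,1,1,1,1,1,1,1).

Now H_k = ker ∂_k / im ∂_{k+1}, so:

  H_0: rank C_0 − rank ∂_1 = 8 − 7 = 1, and the invariant factors of ∂_1 are all 1, so H_0 = Z.

H_0 = Z.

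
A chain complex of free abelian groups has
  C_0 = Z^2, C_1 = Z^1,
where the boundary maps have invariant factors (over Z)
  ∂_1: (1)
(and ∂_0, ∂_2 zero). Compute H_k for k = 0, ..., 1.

H_0 = Z,  H_1 = 0.

H_0: b_0 = 2 − 0 − 1 = 1; torsion from ∂_1 factors > 1: none. So H_0 = Z.
H_1: b_1 = 1 − 1 − 0 = 0; torsion from ∂_2 factors > 1: none. So H_1 = 0.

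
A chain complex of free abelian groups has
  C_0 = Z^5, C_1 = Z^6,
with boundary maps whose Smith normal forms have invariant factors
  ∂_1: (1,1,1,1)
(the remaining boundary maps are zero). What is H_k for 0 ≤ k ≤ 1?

H_0: b_0 = 5 − 0 − 4 = 1; torsion from ∂_1 factors > 1: none. So H_0 = Z.
H_1: b_1 = 6 − 4 − 0 = 2; torsion from ∂_2 factors > 1: none. So H_1 = Z^2.

H_0 = Z,  H_1 = Z^2.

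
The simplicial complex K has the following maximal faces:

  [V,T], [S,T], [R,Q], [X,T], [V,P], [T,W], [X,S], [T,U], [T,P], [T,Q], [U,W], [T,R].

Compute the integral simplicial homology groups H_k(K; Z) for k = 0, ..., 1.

Fix the vertex order P < Q < R < S < T < U < V < W < X and write every simplex with vertices in increasing order. Then dim K = 1 and the simplices of K are:

  0-simplices (9): P, Q, R, S, T, U, V, W, X
  1-simplices (12): PT, PV, QR, QT, RT, ST, SX, TU, TV, TW, TX, UW

Hence C_0 ≅ Z^9, C_1 ≅ Z^12.

Boundary ∂_1: C_1 → C_0 maps an edge to its endpoints' difference, ∂[p,q] = q − p.
The 9×12 boundary matrix has rank 8 and Smith normal form diag(1,1,1,1,1,1,1,1).

From H_k ≅ ker(∂_k) / im(∂_{k+1}) we obtain:

  H_0: rank C_0 − rank ∂_1 = 9 − 8 = 1, and the invariant factors of ∂_1 are all 1, so H_0 ≅ Z.
  H_1: rank ker ∂_1 − rank ∂_2 = (12 − 8) − 0 = 4, and there is no ∂_2, so H_1 ≅ Z^4.

As a check, the Euler characteristic is 9 − 12 = -3, which agrees with 1 − 4 = -3.

H_0 ≅ Z,  H_1 ≅ Z^4.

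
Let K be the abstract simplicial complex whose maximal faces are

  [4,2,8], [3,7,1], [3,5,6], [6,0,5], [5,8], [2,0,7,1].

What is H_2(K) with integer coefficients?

K has 9 vertices, 17 edges, 8 triangles, 1 3-simplex.
rank ∂_2 = 7, rank ∂_3 = 1 ⇒ b_2 = 8 − 7 − 1 = 0; all invariant factors of ∂_3 are 1 so no torsion. So H_2 ≅ 0.

H_2 ≅ 0.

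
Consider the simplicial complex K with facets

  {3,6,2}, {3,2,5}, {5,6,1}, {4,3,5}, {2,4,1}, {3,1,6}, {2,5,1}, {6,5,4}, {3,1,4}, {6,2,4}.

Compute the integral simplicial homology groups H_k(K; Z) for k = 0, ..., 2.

H_0 = Z,  H_1 = Z/2,  H_2 = 0.

Fix the vertex order 1 < 2 < 3 < 4 < 5 < 6 and write every simplex with vertices in increasing order. Then dim K = 2 and the simplices of K are:

  0-simplices (6): [1], [2], [3], [4], [5], [6]
  1-simplices (15): [1,2], [1,3], [1,4], [1,5], [1,6], [2,3], [2,4], [2,5], [2,6], [3,4], [3,5], [3,6], [4,5], [4,6], [5,6]
  2-simplices (10): [1,2,4], [1,2,5], [1,3,4], [1,3,6], [1,5,6], [2,3,5], [2,3,6], [2,4,6], [3,4,5], [4,5,6]

Hence C_0 ≅ Z^6, C_1 ≅ Z^15, C_2 ≅ Z^10.

Boundary ∂_1: C_1 → C_0 sends each edge [p,q] (with p < q) to q − p. For instance
  ∂[1,2] = [2] − [1].
This gives a 6×15 integer matrix of rank 5; reducing to Smith normal form yields diagonal entries (1,1,1,1,1).

∂_2: C_2 → C_1 sends each 2-simplex [p,q,r] to [q,r] − [p,r] + [p,q]. For instance
  ∂[2,3,5] = [3,5] − [2,5] + [2,3],
  ∂[1,3,4] = [3,4] − [1,4] + [1,3].
This gives a 15×10 integer matrix of rank 10; reducing to Smith normal form yields diagonal entries (1,1,1,1,1,1,1,1,1,2).

Now H_k = ker ∂_k / im ∂_{k+1}, so:

  H_0: rank C_0 − rank ∂_1 = 6 − 5 = 1, and the invariant factors of ∂_1 are all 1, so H_0 = Z.
  H_1: rank ker ∂_1 − rank ∂_2 = (15 − 5) − 10 = 0, and ∂_2 has invariant factor 2 > 1, so H_1 = Z/2.
  H_2: rank ker ∂_2 − rank ∂_3 = (10 − 10) − 0 = 0, and there is no ∂_3, so H_2 = 0.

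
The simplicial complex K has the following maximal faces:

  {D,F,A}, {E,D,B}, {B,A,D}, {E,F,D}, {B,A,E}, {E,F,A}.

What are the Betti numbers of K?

Order the vertices as A < B < D < E < F. Listing each simplex with vertices in this order, K has dimension 2 with simplices:

  0-simplices (5): A, B, D, E, F
  1-simplices (9): AB, AD, AE, AF, BD, BE, DE, DF, EF
  2-simplices (6): ABD, ABE, ADF, AEF, BDE, DEF

giving chain groups C_0 ≅ Z^5, C_1 ≅ Z^9, C_2 ≅ Z^6.

∂_1: C_1 → C_0 maps an edge to its endpoints' difference, ∂[p,q] = q − p.
The resulting 5×9 matrix has rank 4, and its Smith normal form has invariant factors (1,1,1,1).

The boundary map ∂_2: C_2 → C_1 sends each 2-simplex [p,q,r] to [q,r] − [p,r] + [p,q]. For instance
  ∂ADF = DF − AF + AD,
  ∂ABD = BD − AD + AB.
As a 9×6 matrix over Z this has rank 5, with invariant factors (1,1,1,1,1).

From H_k ≅ ker(∂_k) / im(∂_{k+1}) we obtain:

  H_0: rank C_0 − rank ∂_1 = 5 − 4 = 1, and the invariant factors of ∂_1 are all 1, so H_0 ≅ Z.
  H_1: rank ker ∂_1 − rank ∂_2 = (9 − 4) − 5 = 0, and the invariant factors of ∂_2 are all 1, so H_1 ≅ 0.
  H_2: rank ker ∂_2 − rank ∂_3 = (6 − 5) − 0 = 1, and there is no ∂_3, so H_2 ≅ Z.

Hence the Betti numbers are b_0 = 1, b_1 = 0, b_2 = 1.

b_0 = 1, b_1 = 0, b_2 = 1.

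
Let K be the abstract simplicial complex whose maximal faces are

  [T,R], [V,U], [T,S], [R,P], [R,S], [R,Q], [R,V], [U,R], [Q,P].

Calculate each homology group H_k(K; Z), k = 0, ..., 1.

H_0 ≅ Z,  H_1 ≅ Z^3.

Order the vertices as P < Q < R < S < T < U < V. Listing each simplex with vertices in this order, K has dimension 1 with simplices:

  0-simplices (7): P, Q, R, S, T, U, V
  1-simplices (9): PQ, PR, QR, RS, RT, RU, RV, ST, UV

so the chain groups are C_0 ≅ Z^7, C_1 ≅ Z^9.

Boundary ∂_1: C_1 → C_0 sends each edge [p,q] (with p < q) to q − p. For instance
  ∂PR = R − P.
The resulting 7×9 matrix has rank 6, and its Smith normal form has invariant factors (1,1,1,1,1,1).

Reading off H_k = ker ∂_k / im ∂_{k+1}:

  H_0: rank C_0 − rank ∂_1 = 7 − 6 = 1, and the invariant factors of ∂_1 are all 1, so H_0 = Z.
  H_1: rank ker ∂_1 − rank ∂_2 = (9 − 6) − 0 = 3, and there is no ∂_2, so H_1 = Z^3.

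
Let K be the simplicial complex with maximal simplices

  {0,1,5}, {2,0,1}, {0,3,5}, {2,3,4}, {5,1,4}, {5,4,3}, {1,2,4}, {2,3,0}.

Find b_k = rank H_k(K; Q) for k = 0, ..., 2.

b_0 = 1, b_1 = 0, b_2 = 1.

We work with the vertex ordering 0 < 1 < 2 < 3 < 4 < 5. The simplices of K, each written with vertices in increasing order, are:

  0-simplices (6): [0], [1], [2], [3], [4], [5]
  1-simplices (12): [0,1], [0,2], [0,3], [0,5], [1,2], [1,4], [1,5], [2,3], [2,4], [3,4], [3,5], [4,5]
  2-simplices (8): [0,1,2], [0,1,5], [0,2,3], [0,3,5], [1,2,4], [1,4,5], [2,3,4], [3,4,5]

so the chain groups are C_0 ≅ Z^6, C_1 ≅ Z^12, C_2 ≅ Z^8.

The boundary map ∂_1: C_1 → C_0 sends each edge [p,q] (with p < q) to q − p.
As a 6×12 matrix over Z this has rank 5, with invariant factors (1,1,1,1,1).

The boundary map ∂_2: C_2 → C_1 acts by ∂[p,q,r] = [q,r] − [p,r] + [p,q]. For instance
  ∂[0,2,3] = [2,3] − [0,3] + [0,2],
  ∂[2,3,4] = [3,4] − [2,4] + [2,3].
The resulting 12×8 matrix has rank 7, and its Smith normal form has invariant factors (1,1,1,1,1,1,1).

Computing H_k = (kernel of ∂_k) / (image of ∂_{k+1}):

  H_0: rank C_0 − rank ∂_1 = 6 − 5 = 1, and the invariant factors of ∂_1 are all 1, so H_0 ≅ Z.
  H_1: rank ker ∂_1 − rank ∂_2 = (12 − 5) − 7 = 0, and the invariant factors of ∂_2 are all 1, so H_1 ≅ 0.
  H_2: rank ker ∂_2 − rank ∂_3 = (8 − 7) − 0 = 1, and there is no ∂_3, so H_2 ≅ Z.

As a check, the Euler characteristic is 6 − 12 + 8 = 2, which agrees with 1 − 0 + 1 = 2.

Hence the Betti numbers are b_0 = 1, b_1 = 0, b_2 = 1.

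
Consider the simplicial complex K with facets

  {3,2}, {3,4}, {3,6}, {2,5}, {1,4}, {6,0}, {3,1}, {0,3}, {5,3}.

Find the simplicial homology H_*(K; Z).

Fix the vertex order 0 < 1 < 2 < 3 < 4 < 5 < 6 and write every simplex with vertices in increasing order. Then dim K = 1 and the simplices of K are:

  0-simplices (7): [0], [1], [2], [3], [4], [5], [6]
  1-simplices (9): [0,3], [0,6], [1,3], [1,4], [2,3], [2,5], [3,4], [3,5], [3,6]

Hence C_0 ≅ Z^7, C_1 ≅ Z^9.

The boundary map ∂_1: C_1 → C_0 maps an edge to its endpoints' difference, ∂[p,q] = q − p. For instance
  ∂[3,4] = [4] − [3].
The resulting 7×9 matrix has rank 6, and its Smith normal form has invariant factors (1,1,1,1,1,1).

Reading off H_k = ker ∂_k / im ∂_{k+1}:

  H_0: rank C_0 − rank ∂_1 = 7 − 6 = 1, and the invariant factors of ∂_1 are all 1, so H_0 = Z.
  H_1: rank ker ∂_1 − rank ∂_2 = (9 − 6) − 0 = 3, and there is no ∂_2, so H_1 = Z^3.

H_0 = Z,  H_1 = Z^3.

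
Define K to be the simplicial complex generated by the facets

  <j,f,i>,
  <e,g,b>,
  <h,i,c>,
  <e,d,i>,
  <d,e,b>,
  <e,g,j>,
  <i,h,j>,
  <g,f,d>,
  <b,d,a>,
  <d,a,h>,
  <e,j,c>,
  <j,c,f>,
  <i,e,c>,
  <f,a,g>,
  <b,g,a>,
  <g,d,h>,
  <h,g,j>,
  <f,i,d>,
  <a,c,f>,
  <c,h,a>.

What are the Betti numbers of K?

Fix the vertex order a < b < c < d < e < f < g < h < i < j and write every simplex with vertices in increasing order. Then dim K = 2 and the simplices of K are:

  0-simplices (10): a, b, c, d, e, f, g, h, i, j
  1-simplices (30): ab, ac, ad, af, ag, ah, bd, be, bg, ce, cf, ch, ci, cj, de, df, dg, dh, di, eg, ei, ej, fg, fi, fj, gh, gj, hi, hj, ij
  2-simplices (20): abd, abg, acf, ach, adh, afg, bde, beg, cei, cej, cfj, chi, dei, dfg, dfi, dgh, egj, fij, ghj, hij

Hence C_0 ≅ Z^10, C_1 ≅ Z^30, C_2 ≅ Z^20.

Boundary ∂_1: C_1 → C_0 sends each edge [p,q] (with p < q) to q − p. For instance
  ∂df = f − d.
The resulting 10×30 matrix has rank 9, and its Smith normal form has invariant factors (1,1,1,1,1,1,1,1,1).

∂_2: C_2 → C_1 sends each 2-simplex [p,q,r] to [q,r] − [p,r] + [p,q]. For instance
  ∂abg = bg − ag + ab,
  ∂adh = dh − ah + ad.
This gives a 30×20 integer matrix of rank 20; reducing to Smith normal form yields diagonal entries (1,1,1,1,1,1,1,1,1,1,1,1,1,1,1,1,1,1,1,2).

Computing H_k = (kernel of ∂_k) / (image of ∂_{k+1}):

  H_0: rank C_0 − rank ∂_1 = 10 − 9 = 1, and the invariant factors of ∂_1 are all 1, so H_0 = Z.
  H_1: rank ker ∂_1 − rank ∂_2 = (30 − 9) − 20 = 1, and ∂_2 has invariant factor 2 > 1, so H_1 = Z × Z/2.
  H_2: rank ker ∂_2 − rank ∂_3 = (20 − 20) − 0 = 0, and there is no ∂_3, so H_2 = 0.

Hence the Betti numbers are b_0 = 1, b_1 = 1, b_2 = 0.

b_0 = 1, b_1 = 1, b_2 = 0.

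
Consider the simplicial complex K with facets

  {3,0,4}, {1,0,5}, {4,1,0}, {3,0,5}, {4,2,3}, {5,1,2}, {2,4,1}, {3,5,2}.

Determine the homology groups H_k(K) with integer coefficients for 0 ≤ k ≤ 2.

Fix the vertex order 0 < 1 < 2 < 3 < 4 < 5 and write every simplex with vertices in increasing order. Then dim K = 2 and the simplices of K are:

  0-simplices (6): [0], [1], [2], [3], [4], [5]
  1-simplices (12): [0,1], [0,3], [0,4], [0,5], [1,2], [1,4], [1,5], [2,3], [2,4], [2,5], [3,4], [3,5]
  2-simplices (8): [0,1,4], [0,1,5], [0,3,4], [0,3,5], [1,2,4], [1,2,5], [2,3,4], [2,3,5]

so the chain groups are C_0 ≅ Z^6, C_1 ≅ Z^12, C_2 ≅ Z^8.

∂_1: C_1 → C_0 sends each edge [p,q] (with p < q) to q − p. For instance
  ∂[1,2] = [2] − [1].
The 6×12 boundary matrix has rank 5 and Smith normal form diag(1,1,1,1,1).

Boundary ∂_2: C_2 → C_1 sends each 2-simplex [p,q,r] to [q,r] − [p,r] + [p,q]. For instance
  ∂[0,1,4] = [1,4] − [0,4] + [0,1],
  ∂[0,1,5] = [1,5] − [0,5] + [0,1].
This gives a 12×8 integer matrix of rank 7; reducing to Smith normal form yields diagonal entries (1,1,1,1,1,1,1).

Reading off H_k = ker ∂_k / im ∂_{k+1}:

  H_0: rank C_0 − rank ∂_1 = 6 − 5 = 1, and the invariant factors of ∂_1 are all 1, so H_0 = Z.
  H_1: rank ker ∂_1 − rank ∂_2 = (12 − 5) − 7 = 0, and the invariant factors of ∂_2 are all 1, so H_1 = 0.
  H_2: rank ker ∂_2 − rank ∂_3 = (8 − 7) − 0 = 1, and there is no ∂_3, so H_2 = Z.

(K is a triangulation of the 2-sphere S^2.)

H_0 ≅ Z,  H_1 = 0,  H_2 ≅ Z.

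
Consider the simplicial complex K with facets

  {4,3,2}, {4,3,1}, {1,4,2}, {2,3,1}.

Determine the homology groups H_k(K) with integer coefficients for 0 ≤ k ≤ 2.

H_0 ≅ Z,  H_1 = 0,  H_2 ≅ Z.

Take the total order 1 < 2 < 3 < 4 on the vertex set. Then K (dimension 2) consists of the simplices:

  0-simplices (4): [1], [2], [3], [4]
  1-simplices (6): [1,2], [1,3], [1,4], [2,3], [2,4], [3,4]
  2-simplices (4): [1,2,3], [1,2,4], [1,3,4], [2,3,4]

giving chain groups C_0 ≅ Z^4, C_1 ≅ Z^6, C_2 ≅ Z^4.

Boundary ∂_1: C_1 → C_0 sends each edge [p,q] (with p < q) to q − p.
As a 4×6 matrix over Z this has rank 3, with invariant factors (1,1,1).

Boundary ∂_2: C_2 → C_1 acts by ∂[p,q,r] = [q,r] − [p,r] + [p,q]. For instance
  ∂[2,3,4] = [3,4] − [2,4] + [2,3],
  ∂[1,2,3] = [2,3] − [1,3] + [1,2].
The 6×4 boundary matrix has rank 3 and Smith normal form diag(1,1,1).

From H_k ≅ ker(∂_k) / im(∂_{k+1}) we obtain:

  H_0: rank C_0 − rank ∂_1 = 4 − 3 = 1, and the invariant factors of ∂_1 are all 1, so H_0 = Z.
  H_1: rank ker ∂_1 − rank ∂_2 = (6 − 3) − 3 = 0, and the invariant factors of ∂_2 are all 1, so H_1 = 0.
  H_2: rank ker ∂_2 − rank ∂_3 = (4 − 3) − 0 = 1, and there is no ∂_3, so H_2 = Z.

As a check, the Euler characteristic is 4 − 6 + 4 = 2, which agrees with 1 − 0 + 1 = 2.
(K is a triangulation of the 2-sphere S^2.)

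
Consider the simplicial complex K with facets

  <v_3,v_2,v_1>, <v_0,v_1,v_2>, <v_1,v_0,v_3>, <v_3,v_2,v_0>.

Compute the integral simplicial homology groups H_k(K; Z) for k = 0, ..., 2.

H_0 ≅ Z,  H_1 = 0,  H_2 ≅ Z.

We work with the vertex ordering v_0 < v_1 < v_2 < v_3. The simplices of K, each written with vertices in increasing order, are:

  0-simplices (4): [v_0], [v_1], [v_2], [v_3]
  1-simplices (6): [v_0,v_1], [v_0,v_2], [v_0,v_3], [v_1,v_2], [v_1,v_3], [v_2,v_3]
  2-simplices (4): [v_0,v_1,v_2], [v_0,v_1,v_3], [v_0,v_2,v_3], [v_1,v_2,v_3]

giving chain groups C_0 ≅ Z^4, C_1 ≅ Z^6, C_2 ≅ Z^4.

∂_1: C_1 → C_0 is given by ∂[p,q] = [q] − [p].
The 4×6 boundary matrix has rank 3 and Smith normal form diag(1,1,1).

Boundary ∂_2: C_2 → C_1 maps a triangle to the signed sum of its edges. For instance
  ∂[v_0,v_1,v_3] = [v_1,v_3] − [v_0,v_3] + [v_0,v_1],
  ∂[v_0,v_1,v_2] = [v_1,v_2] − [v_0,v_2] + [v_0,v_1].
The resulting 6×4 matrix has rank 3, and its Smith normal form has invariant factors (1,1,1).

From H_k ≅ ker(∂_k) / im(∂_{k+1}) we obtain:

  H_0: rank C_0 − rank ∂_1 = 4 − 3 = 1, and the invariant factors of ∂_1 are all 1, so H_0 = Z.
  H_1: rank ker ∂_1 − rank ∂_2 = (6 − 3) − 3 = 0, and the invariant factors of ∂_2 are all 1, so H_1 = 0.
  H_2: rank ker ∂_2 − rank ∂_3 = (4 − 3) − 0 = 1, and there is no ∂_3, so H_2 = Z.

As a check, the Euler characteristic is 4 − 6 + 4 = 2, which agrees with 1 − 0 + 1 = 2.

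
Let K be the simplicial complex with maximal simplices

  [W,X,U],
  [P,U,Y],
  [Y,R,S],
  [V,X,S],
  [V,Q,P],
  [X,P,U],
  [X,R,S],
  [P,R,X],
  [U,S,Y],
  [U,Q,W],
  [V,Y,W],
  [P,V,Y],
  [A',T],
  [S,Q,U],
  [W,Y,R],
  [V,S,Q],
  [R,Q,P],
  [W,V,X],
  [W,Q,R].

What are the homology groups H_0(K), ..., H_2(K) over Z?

Order the vertices as P < Q < R < S < T < U < V < W < X < Y < A'. Listing each simplex with vertices in this order, K has dimension 2 with simplices:

  0-simplices (11): [P], [Q], [R], [S], [T], [U], [V], [W], [X], [Y], [A']
  1-simplices (28): (28 of them)
  2-simplices (18): [P,Q,R], [P,Q,V], [P,R,X], [P,U,X], [P,U,Y], [P,V,Y], [Q,R,W], [Q,S,U], [Q,S,V], [Q,U,W], [R,S,X], [R,S,Y], [R,W,Y], [S,U,Y], [S,V,X], [U,W,X], [V,W,X], [V,W,Y]

so the chain groups are C_0 ≅ Z^11, C_1 ≅ Z^28, C_2 ≅ Z^18.

∂_1: C_1 → C_0 is given by ∂[p,q] = [q] − [p]. For instance
  ∂[T,A'] = [A'] − [T].
As a 11×28 matrix over Z this has rank 9, with invariant factors (1,1,1,1,1,1,1,1,1).

The boundary map ∂_2: C_2 → C_1 acts by ∂[p,q,r] = [q,r] − [p,r] + [p,q]. For instance
  ∂[V,W,X] = [W,X] − [V,X] + [V,W],
  ∂[P,Q,R] = [Q,R] − [P,R] + [P,Q].
The 28×18 boundary matrix has rank 17 and Smith normal form diag(1,1,1,1,1,1,1,1,1,1,1,1,1,1,1,1,1).

Now H_k = ker ∂_k / im ∂_{k+1}, so:

  H_0: rank C_0 − rank ∂_1 = 11 − 9 = 2, and the invariant factors of ∂_1 are all 1, so H_0 = Z^2.
  H_1: rank ker ∂_1 − rank ∂_2 = (28 − 9) − 17 = 2, and the invariant factors of ∂_2 are all 1, so H_1 = Z^2.
  H_2: rank ker ∂_2 − rank ∂_3 = (18 − 17) − 0 = 1, and there is no ∂_3, so H_2 = Z.

As a check, the Euler characteristic is 11 − 28 + 18 = 1, which agrees with 2 − 2 + 1 = 1.

H_0 ≅ Z^2,  H_1 ≅ Z^2,  H_2 ≅ Z.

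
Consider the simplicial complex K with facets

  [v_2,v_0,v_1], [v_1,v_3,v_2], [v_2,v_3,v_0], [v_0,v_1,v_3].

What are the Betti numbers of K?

Order the vertices as v_0 < v_1 < v_2 < v_3. Listing each simplex with vertices in this order, K has dimension 2 with simplices:

  0-simplices (4): [v_0], [v_1], [v_2], [v_3]
  1-simplices (6): [v_0,v_1], [v_0,v_2], [v_0,v_3], [v_1,v_2], [v_1,v_3], [v_2,v_3]
  2-simplices (4): [v_0,v_1,v_2], [v_0,v_1,v_3], [v_0,v_2,v_3], [v_1,v_2,v_3]

giving chain groups C_0 ≅ Z^4, C_1 ≅ Z^6, C_2 ≅ Z^4.

∂_1: C_1 → C_0 is given by ∂[p,q] = [q] − [p]. For instance
  ∂[v_0,v_2] = [v_2] − [v_0].
The resulting 4×6 matrix has rank 3, and its Smith normal form has invariant factors (1,1,1).

∂_2: C_2 → C_1 sends each 2-simplex [p,q,r] to [q,r] − [p,r] + [p,q]. For instance
  ∂[v_0,v_2,v_3] = [v_2,v_3] − [v_0,v_3] + [v_0,v_2],
  ∂[v_1,v_2,v_3] = [v_2,v_3] − [v_1,v_3] + [v_1,v_2].
The 6×4 boundary matrix has rank 3 and Smith normal form diag(1,1,1).

From H_k ≅ ker(∂_k) / im(∂_{k+1}) we obtain:

  H_0: rank C_0 − rank ∂_1 = 4 − 3 = 1, and the invariant factors of ∂_1 are all 1, so H_0 = Z.
  H_1: rank ker ∂_1 − rank ∂_2 = (6 − 3) − 3 = 0, and the invariant factors of ∂_2 are all 1, so H_1 = 0.
  H_2: rank ker ∂_2 − rank ∂_3 = (4 − 3) − 0 = 1, and there is no ∂_3, so H_2 = Z.

Hence the Betti numbers are b_0 = 1, b_1 = 0, b_2 = 1.

b_0 = 1, b_1 = 0, b_2 = 1.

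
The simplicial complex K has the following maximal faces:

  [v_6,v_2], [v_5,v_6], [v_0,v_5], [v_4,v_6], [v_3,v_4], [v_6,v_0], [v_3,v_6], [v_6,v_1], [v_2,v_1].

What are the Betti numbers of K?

b_0 = 1, b_1 = 3.

Fix the vertex order v_0 < v_1 < v_2 < v_3 < v_4 < v_5 < v_6 and write every simplex with vertices in increasing order. Then dim K = 1 and the simplices of K are:

  0-simplices (7): [v_0], [v_1], [v_2], [v_3], [v_4], [v_5], [v_6]
  1-simplices (9): [v_0,v_5], [v_0,v_6], [v_1,v_2], [v_1,v_6], [v_2,v_6], [v_3,v_4], [v_3,v_6], [v_4,v_6], [v_5,v_6]

giving chain groups C_0 ≅ Z^7, C_1 ≅ Z^9.

Boundary ∂_1: C_1 → C_0 is given by ∂[p,q] = [q] − [p]. For instance
  ∂[v_0,v_5] = [v_5] − [v_0].
The 7×9 boundary matrix has rank 6 and Smith normal form diag(1,1,1,1,1,1).

Computing H_k = (kernel of ∂_k) / (image of ∂_{k+1}):

  H_0: rank C_0 − rank ∂_1 = 7 − 6 = 1, and the invariant factors of ∂_1 are all 1, so H_0 ≅ Z.
  H_1: rank ker ∂_1 − rank ∂_2 = (9 − 6) − 0 = 3, and there is no ∂_2, so H_1 ≅ Z^3.

Hence the Betti numbers are b_0 = 1, b_1 = 3.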